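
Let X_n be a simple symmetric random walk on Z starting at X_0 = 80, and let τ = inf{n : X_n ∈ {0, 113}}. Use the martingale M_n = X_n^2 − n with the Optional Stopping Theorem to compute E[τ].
E[τ] = 2640

M_n = X_n^2 − n is a martingale (since E[X_{n+1}^2 | F_n] = X_n^2 + 1). By OST (τ has finite mean in a bounded region), E[M_τ] = E[M_0] = X_0^2 − 0 = 80^2 = 6400. Also E[M_τ] = E[X_τ^2] − E[τ]. The walk exits at 0 or 113, with P(hit 113 first) = 80/113, so E[X_τ^2] = 113^2 · 80/113 + 0 = 9040. Thus E[τ] = E[X_τ^2] − E[M_τ] = 9040 − 6400 = 2640 = 80(113 − 80) = 2640.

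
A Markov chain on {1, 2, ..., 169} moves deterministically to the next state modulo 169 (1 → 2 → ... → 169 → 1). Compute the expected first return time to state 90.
E[T_90 | X_0 = 90] = 169

The chain cycles deterministically, so starting at state 90 it returns in exactly 169 steps. Equivalently, the stationary distribution is uniform π_j = 1/169 for every state j, so by Kac's formula E[T_90] = 1/π_90 = 169.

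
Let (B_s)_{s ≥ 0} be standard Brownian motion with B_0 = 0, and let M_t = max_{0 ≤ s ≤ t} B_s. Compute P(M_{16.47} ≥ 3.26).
P(M_{16.47} ≥ 3.26) = 2·P(B_{16.47} ≥ 3.26) = 2(1 − Φ(3.26/√16.47)) ≈ 0.4218

By the reflection principle for Brownian motion, P(M_t ≥ a) = 2 · P(B_t ≥ a) for a ≥ 0. Since B_t ~ N(0, t), P(B_t ≥ 3.26) = 1 − Φ(3.26/√t) = 1 − Φ(3.26/√16.47) = 1 − Φ(0.8033). So
  P(M_{16.47} ≥ 3.26) = 2(1 − Φ(0.8033)) ≈ 0.4218.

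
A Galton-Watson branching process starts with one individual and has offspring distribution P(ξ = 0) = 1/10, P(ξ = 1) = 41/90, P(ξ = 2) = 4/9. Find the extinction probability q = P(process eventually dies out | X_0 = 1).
q = 9/40

The pgf is f(s) = 1/10 + 41/90·s + 4/9·s². The extinction probability q is the smallest fixed point of f in [0, 1]. Setting s = f(s):
  4/9·s² + (41/90 − 1)·s + 1/10 = 0
  4/9·s² − (1/10 + 4/9)·s + 1/10 = 0
which factors as (s − 1)·(4/9·s − 1/10) = 0, giving roots s = 1 and s = (1/10)/(4/9) = 9/40.
Mean offspring μ = 41/90 + 2·4/9 = 121/90 > 1 (supercritical), so q < 1. The extinction probability is the smaller root: q = (1/10)/(4/9) = 9/40.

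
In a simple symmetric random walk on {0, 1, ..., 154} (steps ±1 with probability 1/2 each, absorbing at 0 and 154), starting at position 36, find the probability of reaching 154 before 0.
P(hit 154 before 0) = 36/154 = 18/77

Let u_k = P(hit 154 before 0 | start at k). Then u_0 = 0, u_154 = 1, and u_k = u_{k-1}/2 + u_{k+1}/2 for 1 ≤ k ≤ 153. This harmonic recurrence is solved by u_k = k/154, giving u_36 = 36/154 = 18/77.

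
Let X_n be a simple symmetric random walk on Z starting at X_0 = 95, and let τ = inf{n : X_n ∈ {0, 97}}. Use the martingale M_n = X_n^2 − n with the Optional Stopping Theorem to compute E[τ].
E[τ] = 190

M_n = X_n^2 − n is a martingale (since E[X_{n+1}^2 | F_n] = X_n^2 + 1). By OST (τ has finite mean in a bounded region), E[M_τ] = E[M_0] = X_0^2 − 0 = 95^2 = 9025. Also E[M_τ] = E[X_τ^2] − E[τ]. The walk exits at 0 or 97, with P(hit 97 first) = 95/97, so E[X_τ^2] = 97^2 · 95/97 + 0 = 9215. Thus E[τ] = E[X_τ^2] − E[M_τ] = 9215 − 9025 = 190 = 95(97 − 95) = 190.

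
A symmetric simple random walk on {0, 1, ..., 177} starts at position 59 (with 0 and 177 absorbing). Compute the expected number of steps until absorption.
E[τ | X_0 = 59] = 6962

Let v_k = E[τ | X_0 = k]. Boundary: v_0 = v_177 = 0. Recurrence: v_k = 1 + (v_{k-1} + v_{k+1})/2 for 1 ≤ k ≤ 176. The particular solution to v_k − (v_{k-1} + v_{k+1})/2 = 1 is v_k = −k^2. Adding homogeneous solution A + B k and matching boundaries gives v_k = k (177 − k). Substituting k = 59: v_59 = 59 · 118 = 6962.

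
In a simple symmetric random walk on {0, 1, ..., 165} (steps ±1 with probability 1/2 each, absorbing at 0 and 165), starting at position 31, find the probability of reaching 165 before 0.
P(hit 165 before 0) = 31/165

Let u_k = P(hit 165 before 0 | start at k). Then u_0 = 0, u_165 = 1, and u_k = u_{k-1}/2 + u_{k+1}/2 for 1 ≤ k ≤ 164. This harmonic recurrence is solved by u_k = k/165, giving u_31 = 31/165.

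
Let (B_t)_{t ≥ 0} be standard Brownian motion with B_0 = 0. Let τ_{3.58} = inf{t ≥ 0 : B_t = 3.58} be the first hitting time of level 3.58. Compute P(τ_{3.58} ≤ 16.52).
P(τ_{3.58} ≤ 16.52) = 2(1 − Φ(3.58/√16.52)) = 2(1 − Φ(0.8808)) ≈ 0.3784

By the reflection principle for standard BM, P(τ_b ≤ t) = 2 · P(B_t ≥ b). Since B_t ~ N(0, t), P(B_t ≥ 3.58) = 1 − Φ(3.58/√t) = 1 − Φ(3.58/√16.52) = 1 − Φ(0.8808) ≈ 0.18921. Doubling: P(τ_{3.58} ≤ 16.52) ≈ 2 · 0.18921 = 0.37842 ≈ 0.3784.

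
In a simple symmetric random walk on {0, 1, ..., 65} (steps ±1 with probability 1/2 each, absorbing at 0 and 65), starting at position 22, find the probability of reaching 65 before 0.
P(hit 65 before 0) = 22/65

Let u_k = P(hit 65 before 0 | start at k). Then u_0 = 0, u_65 = 1, and u_k = u_{k-1}/2 + u_{k+1}/2 for 1 ≤ k ≤ 64. This harmonic recurrence is solved by u_k = k/65, giving u_22 = 22/65.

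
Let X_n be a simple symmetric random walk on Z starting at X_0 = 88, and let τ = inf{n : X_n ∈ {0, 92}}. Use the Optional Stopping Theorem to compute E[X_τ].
E[X_τ] = 88

X_n is a martingale and τ is a bounded-mean stopping time (indeed τ is finite a.s. with bounded expectation since the walk is in a bounded region). By the OST, E[X_τ] = E[X_0] = 88. Equivalently: E[X_τ] = 92 · P(hit 92 first) + 0 · P(hit 0 first) = 92 · (88/92) = 88.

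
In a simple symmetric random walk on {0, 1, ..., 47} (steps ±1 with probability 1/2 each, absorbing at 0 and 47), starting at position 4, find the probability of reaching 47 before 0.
P(hit 47 before 0) = 4/47

Let u_k = P(hit 47 before 0 | start at k). Then u_0 = 0, u_47 = 1, and u_k = u_{k-1}/2 + u_{k+1}/2 for 1 ≤ k ≤ 46. This harmonic recurrence is solved by u_k = k/47, giving u_4 = 4/47.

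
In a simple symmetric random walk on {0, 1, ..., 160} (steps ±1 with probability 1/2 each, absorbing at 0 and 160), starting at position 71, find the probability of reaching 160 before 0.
P(hit 160 before 0) = 71/160

Let u_k = P(hit 160 before 0 | start at k). Then u_0 = 0, u_160 = 1, and u_k = u_{k-1}/2 + u_{k+1}/2 for 1 ≤ k ≤ 159. This harmonic recurrence is solved by u_k = k/160, giving u_71 = 71/160.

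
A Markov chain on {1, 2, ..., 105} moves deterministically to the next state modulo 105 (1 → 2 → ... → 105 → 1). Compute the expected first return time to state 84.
E[T_84 | X_0 = 84] = 105

The chain cycles deterministically, so starting at state 84 it returns in exactly 105 steps. Equivalently, the stationary distribution is uniform π_j = 1/105 for every state j, so by Kac's formula E[T_84] = 1/π_84 = 105.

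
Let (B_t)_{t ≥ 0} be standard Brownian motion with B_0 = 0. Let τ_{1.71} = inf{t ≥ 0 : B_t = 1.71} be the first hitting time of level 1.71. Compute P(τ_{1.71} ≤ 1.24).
P(τ_{1.71} ≤ 1.24) = 2(1 − Φ(1.71/√1.24)) = 2(1 − Φ(1.5356)) ≈ 0.1246

By the reflection principle for standard BM, P(τ_b ≤ t) = 2 · P(B_t ≥ b). Since B_t ~ N(0, t), P(B_t ≥ 1.71) = 1 − Φ(1.71/√t) = 1 − Φ(1.71/√1.24) = 1 − Φ(1.5356) ≈ 0.06232. Doubling: P(τ_{1.71} ≤ 1.24) ≈ 2 · 0.06232 = 0.12464 ≈ 0.1246.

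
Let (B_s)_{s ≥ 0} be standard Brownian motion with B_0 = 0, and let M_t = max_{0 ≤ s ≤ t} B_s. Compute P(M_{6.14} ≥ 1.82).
P(M_{6.14} ≥ 1.82) = 2·P(B_{6.14} ≥ 1.82) = 2(1 − Φ(1.82/√6.14)) ≈ 0.4626

By the reflection principle for Brownian motion, P(M_t ≥ a) = 2 · P(B_t ≥ a) for a ≥ 0. Since B_t ~ N(0, t), P(B_t ≥ 1.82) = 1 − Φ(1.82/√t) = 1 − Φ(1.82/√6.14) = 1 − Φ(0.7345). So
  P(M_{6.14} ≥ 1.82) = 2(1 − Φ(0.7345)) ≈ 0.4626.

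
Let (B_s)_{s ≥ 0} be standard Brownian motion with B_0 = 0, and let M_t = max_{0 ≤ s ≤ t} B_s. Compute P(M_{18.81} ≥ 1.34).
P(M_{18.81} ≥ 1.34) = 2·P(B_{18.81} ≥ 1.34) = 2(1 − Φ(1.34/√18.81)) ≈ 0.7573

By the reflection principle for Brownian motion, P(M_t ≥ a) = 2 · P(B_t ≥ a) for a ≥ 0. Since B_t ~ N(0, t), P(B_t ≥ 1.34) = 1 − Φ(1.34/√t) = 1 − Φ(1.34/√18.81) = 1 − Φ(0.3090). So
  P(M_{18.81} ≥ 1.34) = 2(1 − Φ(0.3090)) ≈ 0.7573.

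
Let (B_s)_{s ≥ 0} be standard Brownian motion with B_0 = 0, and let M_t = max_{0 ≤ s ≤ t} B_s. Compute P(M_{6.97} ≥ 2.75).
P(M_{6.97} ≥ 2.75) = 2·P(B_{6.97} ≥ 2.75) = 2(1 − Φ(2.75/√6.97)) ≈ 0.2976

By the reflection principle for Brownian motion, P(M_t ≥ a) = 2 · P(B_t ≥ a) for a ≥ 0. Since B_t ~ N(0, t), P(B_t ≥ 2.75) = 1 − Φ(2.75/√t) = 1 − Φ(2.75/√6.97) = 1 − Φ(1.0416). So
  P(M_{6.97} ≥ 2.75) = 2(1 − Φ(1.0416)) ≈ 0.2976.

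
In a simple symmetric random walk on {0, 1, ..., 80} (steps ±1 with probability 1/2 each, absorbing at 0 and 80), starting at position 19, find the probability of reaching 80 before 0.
P(hit 80 before 0) = 19/80

Let u_k = P(hit 80 before 0 | start at k). Then u_0 = 0, u_80 = 1, and u_k = u_{k-1}/2 + u_{k+1}/2 for 1 ≤ k ≤ 79. This harmonic recurrence is solved by u_k = k/80, giving u_19 = 19/80.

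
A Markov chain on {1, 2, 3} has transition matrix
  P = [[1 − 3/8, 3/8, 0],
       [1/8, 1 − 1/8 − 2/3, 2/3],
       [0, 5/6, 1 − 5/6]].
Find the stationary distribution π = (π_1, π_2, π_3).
π = (5/32, 15/32, 3/8)

This is a birth-death chain on three states, which satisfies detailed balance: π_1 · P_{12} = π_2 · P_{21} and π_2 · P_{23} = π_3 · P_{32}.
From π_1 · 3/8 = π_2 · 1/8: π_2/π_1 = (3/8)/(1/8) = 3.
From π_2 · 2/3 = π_3 · 5/6: π_3/π_2 = (2/3)/(5/6) = 4/5.
Take π_1 proportional to 1; then unnormalized π = (1, 3, 12/5). Normalize by dividing by the sum 32/5:
  π = (5/32, 15/32, 3/8).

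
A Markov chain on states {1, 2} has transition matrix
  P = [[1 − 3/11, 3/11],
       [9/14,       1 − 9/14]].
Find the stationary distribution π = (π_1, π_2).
π_1 = 33/47, π_2 = 14/47

Solve πP = π with π_1 + π_2 = 1. From πP = π: π_1 · (1 − 3/11) + π_2 · 9/14 = π_1 ⇒ π_2 · 9/14 = π_1 · 3/11 ⇒ π_2/π_1 = (3/11)/(9/14) = 14/33. Together with π_1 + π_2 = 1:
  π_1 = (9/14)/(3/11 + 9/14) = (9/14)/(141/154) = 33/47,
  π_2 = (3/11)/(3/11 + 9/14) = (3/11)/(141/154) = 14/47.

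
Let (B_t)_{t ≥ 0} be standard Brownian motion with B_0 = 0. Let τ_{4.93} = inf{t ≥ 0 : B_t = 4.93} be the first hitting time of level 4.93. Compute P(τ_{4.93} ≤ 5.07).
P(τ_{4.93} ≤ 5.07) = 2(1 − Φ(4.93/√5.07)) = 2(1 − Φ(2.1895)) ≈ 0.0286

By the reflection principle for standard BM, P(τ_b ≤ t) = 2 · P(B_t ≥ b). Since B_t ~ N(0, t), P(B_t ≥ 4.93) = 1 − Φ(4.93/√t) = 1 − Φ(4.93/√5.07) = 1 − Φ(2.1895) ≈ 0.01428. Doubling: P(τ_{4.93} ≤ 5.07) ≈ 2 · 0.01428 = 0.02856 ≈ 0.0286.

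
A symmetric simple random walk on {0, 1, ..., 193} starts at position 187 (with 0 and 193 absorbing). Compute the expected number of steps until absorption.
E[τ | X_0 = 187] = 1122

Let v_k = E[τ | X_0 = k]. Boundary: v_0 = v_193 = 0. Recurrence: v_k = 1 + (v_{k-1} + v_{k+1})/2 for 1 ≤ k ≤ 192. The particular solution to v_k − (v_{k-1} + v_{k+1})/2 = 1 is v_k = −k^2. Adding homogeneous solution A + B k and matching boundaries gives v_k = k (193 − k). Substituting k = 187: v_187 = 187 · 6 = 1122.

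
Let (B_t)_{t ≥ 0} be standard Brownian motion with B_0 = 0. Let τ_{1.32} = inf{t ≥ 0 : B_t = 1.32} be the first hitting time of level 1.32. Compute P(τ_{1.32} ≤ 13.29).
P(τ_{1.32} ≤ 13.29) = 2(1 − Φ(1.32/√13.29)) = 2(1 − Φ(0.3621)) ≈ 0.7173

By the reflection principle for standard BM, P(τ_b ≤ t) = 2 · P(B_t ≥ b). Since B_t ~ N(0, t), P(B_t ≥ 1.32) = 1 − Φ(1.32/√t) = 1 − Φ(1.32/√13.29) = 1 − Φ(0.3621) ≈ 0.35864. Doubling: P(τ_{1.32} ≤ 13.29) ≈ 2 · 0.35864 = 0.71728 ≈ 0.7173.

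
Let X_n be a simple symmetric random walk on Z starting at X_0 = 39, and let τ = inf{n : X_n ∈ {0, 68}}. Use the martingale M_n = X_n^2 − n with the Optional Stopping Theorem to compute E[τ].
E[τ] = 1131

M_n = X_n^2 − n is a martingale (since E[X_{n+1}^2 | F_n] = X_n^2 + 1). By OST (τ has finite mean in a bounded region), E[M_τ] = E[M_0] = X_0^2 − 0 = 39^2 = 1521. Also E[M_τ] = E[X_τ^2] − E[τ]. The walk exits at 0 or 68, with P(hit 68 first) = 39/68, so E[X_τ^2] = 68^2 · 39/68 + 0 = 2652. Thus E[τ] = E[X_τ^2] − E[M_τ] = 2652 − 1521 = 1131 = 39(68 − 39) = 1131.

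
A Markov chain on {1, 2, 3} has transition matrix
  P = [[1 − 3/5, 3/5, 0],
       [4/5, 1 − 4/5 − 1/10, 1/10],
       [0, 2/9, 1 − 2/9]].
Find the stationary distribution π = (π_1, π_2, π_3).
π = (80/167, 60/167, 27/167)

This is a birth-death chain on three states, which satisfies detailed balance: π_1 · P_{12} = π_2 · P_{21} and π_2 · P_{23} = π_3 · P_{32}.
From π_1 · 3/5 = π_2 · 4/5: π_2/π_1 = (3/5)/(4/5) = 3/4.
From π_2 · 1/10 = π_3 · 2/9: π_3/π_2 = (1/10)/(2/9) = 9/20.
Take π_1 proportional to 1; then unnormalized π = (1, 3/4, 27/80). Normalize by dividing by the sum 167/80:
  π = (80/167, 60/167, 27/167).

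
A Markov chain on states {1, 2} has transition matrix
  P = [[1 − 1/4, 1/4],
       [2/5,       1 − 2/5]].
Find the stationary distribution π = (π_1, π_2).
π_1 = 8/13, π_2 = 5/13

Solve πP = π with π_1 + π_2 = 1. From πP = π: π_1 · (1 − 1/4) + π_2 · 2/5 = π_1 ⇒ π_2 · 2/5 = π_1 · 1/4 ⇒ π_2/π_1 = (1/4)/(2/5) = 5/8. Together with π_1 + π_2 = 1:
  π_1 = (2/5)/(1/4 + 2/5) = (2/5)/(13/20) = 8/13,
  π_2 = (1/4)/(1/4 + 2/5) = (1/4)/(13/20) = 5/13.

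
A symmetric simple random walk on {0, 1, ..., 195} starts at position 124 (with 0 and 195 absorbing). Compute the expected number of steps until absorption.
E[τ | X_0 = 124] = 8804

Let v_k = E[τ | X_0 = k]. Boundary: v_0 = v_195 = 0. Recurrence: v_k = 1 + (v_{k-1} + v_{k+1})/2 for 1 ≤ k ≤ 194. The particular solution to v_k − (v_{k-1} + v_{k+1})/2 = 1 is v_k = −k^2. Adding homogeneous solution A + B k and matching boundaries gives v_k = k (195 − k). Substituting k = 124: v_124 = 124 · 71 = 8804.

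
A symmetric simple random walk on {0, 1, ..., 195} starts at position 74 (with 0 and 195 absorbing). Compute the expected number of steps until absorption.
E[τ | X_0 = 74] = 8954

Let v_k = E[τ | X_0 = k]. Boundary: v_0 = v_195 = 0. Recurrence: v_k = 1 + (v_{k-1} + v_{k+1})/2 for 1 ≤ k ≤ 194. The particular solution to v_k − (v_{k-1} + v_{k+1})/2 = 1 is v_k = −k^2. Adding homogeneous solution A + B k and matching boundaries gives v_k = k (195 − k). Substituting k = 74: v_74 = 74 · 121 = 8954.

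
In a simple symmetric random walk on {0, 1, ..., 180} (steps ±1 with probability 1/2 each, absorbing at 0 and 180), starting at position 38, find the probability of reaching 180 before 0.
P(hit 180 before 0) = 38/180 = 19/90

Let u_k = P(hit 180 before 0 | start at k). Then u_0 = 0, u_180 = 1, and u_k = u_{k-1}/2 + u_{k+1}/2 for 1 ≤ k ≤ 179. This harmonic recurrence is solved by u_k = k/180, giving u_38 = 38/180 = 19/90.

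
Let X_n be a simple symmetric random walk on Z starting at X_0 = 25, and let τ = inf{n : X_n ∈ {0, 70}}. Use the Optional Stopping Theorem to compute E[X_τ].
E[X_τ] = 25

X_n is a martingale and τ is a bounded-mean stopping time (indeed τ is finite a.s. with bounded expectation since the walk is in a bounded region). By the OST, E[X_τ] = E[X_0] = 25. Equivalently: E[X_τ] = 70 · P(hit 70 first) + 0 · P(hit 0 first) = 70 · (25/70) = 25.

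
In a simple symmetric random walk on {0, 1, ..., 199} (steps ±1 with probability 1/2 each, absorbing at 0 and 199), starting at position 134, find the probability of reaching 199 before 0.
P(hit 199 before 0) = 134/199

Let u_k = P(hit 199 before 0 | start at k). Then u_0 = 0, u_199 = 1, and u_k = u_{k-1}/2 + u_{k+1}/2 for 1 ≤ k ≤ 198. This harmonic recurrence is solved by u_k = k/199, giving u_134 = 134/199.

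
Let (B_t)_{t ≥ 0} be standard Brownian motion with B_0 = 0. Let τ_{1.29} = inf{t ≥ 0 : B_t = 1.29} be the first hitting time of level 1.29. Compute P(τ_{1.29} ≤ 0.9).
P(τ_{1.29} ≤ 0.9) = 2(1 − Φ(1.29/√0.9)) = 2(1 − Φ(1.3598)) ≈ 0.1739

By the reflection principle for standard BM, P(τ_b ≤ t) = 2 · P(B_t ≥ b). Since B_t ~ N(0, t), P(B_t ≥ 1.29) = 1 − Φ(1.29/√t) = 1 − Φ(1.29/√0.9) = 1 − Φ(1.3598) ≈ 0.08695. Doubling: P(τ_{1.29} ≤ 0.9) ≈ 2 · 0.08695 = 0.17390 ≈ 0.1739.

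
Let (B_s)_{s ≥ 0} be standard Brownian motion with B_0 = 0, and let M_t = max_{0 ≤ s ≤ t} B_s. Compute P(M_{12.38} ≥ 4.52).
P(M_{12.38} ≥ 4.52) = 2·P(B_{12.38} ≥ 4.52) = 2(1 − Φ(4.52/√12.38)) ≈ 0.1989

By the reflection principle for Brownian motion, P(M_t ≥ a) = 2 · P(B_t ≥ a) for a ≥ 0. Since B_t ~ N(0, t), P(B_t ≥ 4.52) = 1 − Φ(4.52/√t) = 1 − Φ(4.52/√12.38) = 1 − Φ(1.2846). So
  P(M_{12.38} ≥ 4.52) = 2(1 − Φ(1.2846)) ≈ 0.1989.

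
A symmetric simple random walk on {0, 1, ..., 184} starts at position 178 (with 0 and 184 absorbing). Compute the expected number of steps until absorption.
E[τ | X_0 = 178] = 1068

Let v_k = E[τ | X_0 = k]. Boundary: v_0 = v_184 = 0. Recurrence: v_k = 1 + (v_{k-1} + v_{k+1})/2 for 1 ≤ k ≤ 183. The particular solution to v_k − (v_{k-1} + v_{k+1})/2 = 1 is v_k = −k^2. Adding homogeneous solution A + B k and matching boundaries gives v_k = k (184 − k). Substituting k = 178: v_178 = 178 · 6 = 1068.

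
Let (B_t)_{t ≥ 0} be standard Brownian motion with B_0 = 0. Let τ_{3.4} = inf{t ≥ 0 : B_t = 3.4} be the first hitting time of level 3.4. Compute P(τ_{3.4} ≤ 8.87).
P(τ_{3.4} ≤ 8.87) = 2(1 − Φ(3.4/√8.87)) = 2(1 − Φ(1.1416)) ≈ 0.2536

By the reflection principle for standard BM, P(τ_b ≤ t) = 2 · P(B_t ≥ b). Since B_t ~ N(0, t), P(B_t ≥ 3.4) = 1 − Φ(3.4/√t) = 1 − Φ(3.4/√8.87) = 1 − Φ(1.1416) ≈ 0.12681. Doubling: P(τ_{3.4} ≤ 8.87) ≈ 2 · 0.12681 = 0.25362 ≈ 0.2536.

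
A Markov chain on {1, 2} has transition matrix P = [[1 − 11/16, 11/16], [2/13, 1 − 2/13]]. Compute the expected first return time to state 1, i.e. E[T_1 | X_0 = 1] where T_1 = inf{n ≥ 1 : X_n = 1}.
E[T_1 | X_0 = 1] = 1/π_1 = 175/32

For an irreducible recurrent Markov chain with stationary distribution π, E[T_i | X_0 = i] = 1/π_i (Kac's formula). Here π_1 = (2/13)/(11/16 + 2/13) = (2/13)/(175/208) = 32/175, so E[T_1 | X_0 = 1] = 1/π_1 = (11/16 + 2/13)/(2/13) = (175/208)/(2/13) = 175/32.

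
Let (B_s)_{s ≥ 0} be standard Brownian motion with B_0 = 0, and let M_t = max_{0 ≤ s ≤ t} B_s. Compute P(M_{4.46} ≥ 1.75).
P(M_{4.46} ≥ 1.75) = 2·P(B_{4.46} ≥ 1.75) = 2(1 − Φ(1.75/√4.46)) ≈ 0.4073

By the reflection principle for Brownian motion, P(M_t ≥ a) = 2 · P(B_t ≥ a) for a ≥ 0. Since B_t ~ N(0, t), P(B_t ≥ 1.75) = 1 − Φ(1.75/√t) = 1 − Φ(1.75/√4.46) = 1 − Φ(0.8286). So
  P(M_{4.46} ≥ 1.75) = 2(1 − Φ(0.8286)) ≈ 0.4073.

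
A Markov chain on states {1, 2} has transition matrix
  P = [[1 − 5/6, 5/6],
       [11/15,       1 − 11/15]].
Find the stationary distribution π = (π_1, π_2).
π_1 = 22/47, π_2 = 25/47

Solve πP = π with π_1 + π_2 = 1. From πP = π: π_1 · (1 − 5/6) + π_2 · 11/15 = π_1 ⇒ π_2 · 11/15 = π_1 · 5/6 ⇒ π_2/π_1 = (5/6)/(11/15) = 25/22. Together with π_1 + π_2 = 1:
  π_1 = (11/15)/(5/6 + 11/15) = (11/15)/(47/30) = 22/47,
  π_2 = (5/6)/(5/6 + 11/15) = (5/6)/(47/30) = 25/47.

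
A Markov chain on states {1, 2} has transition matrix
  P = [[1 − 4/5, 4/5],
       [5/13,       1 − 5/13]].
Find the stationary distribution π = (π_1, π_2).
π_1 = 25/77, π_2 = 52/77

Solve πP = π with π_1 + π_2 = 1. From πP = π: π_1 · (1 − 4/5) + π_2 · 5/13 = π_1 ⇒ π_2 · 5/13 = π_1 · 4/5 ⇒ π_2/π_1 = (4/5)/(5/13) = 52/25. Together with π_1 + π_2 = 1:
  π_1 = (5/13)/(4/5 + 5/13) = (5/13)/(77/65) = 25/77,
  π_2 = (4/5)/(4/5 + 5/13) = (4/5)/(77/65) = 52/77.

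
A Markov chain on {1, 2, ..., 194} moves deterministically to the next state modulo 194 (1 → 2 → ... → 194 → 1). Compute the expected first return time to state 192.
E[T_192 | X_0 = 192] = 194

The chain cycles deterministically, so starting at state 192 it returns in exactly 194 steps. Equivalently, the stationary distribution is uniform π_j = 1/194 for every state j, so by Kac's formula E[T_192] = 1/π_192 = 194.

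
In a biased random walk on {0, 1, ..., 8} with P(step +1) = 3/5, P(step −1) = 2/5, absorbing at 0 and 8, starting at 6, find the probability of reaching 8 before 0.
P(hit 8 before 0) = (1 − (2/3)^6) / (1 − (2/3)^8) = 1197/1261

Let u_k denote P(reach 8 before 0 | start at k). Boundary: u_0 = 0, u_8 = 1. Recurrence: u_k = 3/5·u_{k+1} + 2/5·u_{k-1} for 1 ≤ k ≤ 7. Try u_k = A + B·r^k with r = q/p = (2/5)/(3/5) = 2/3. Substitution satisfies the recurrence; boundary conditions give:
  u_k = (1 − r^k) / (1 − r^N) = (1 − (2/3)^6) / (1 − (2/3)^8) = 1197/1261.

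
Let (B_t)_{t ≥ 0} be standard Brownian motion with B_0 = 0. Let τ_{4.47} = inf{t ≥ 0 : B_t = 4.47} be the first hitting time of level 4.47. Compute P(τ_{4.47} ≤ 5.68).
P(τ_{4.47} ≤ 5.68) = 2(1 − Φ(4.47/√5.68)) = 2(1 − Φ(1.8756)) ≈ 0.0607

By the reflection principle for standard BM, P(τ_b ≤ t) = 2 · P(B_t ≥ b). Since B_t ~ N(0, t), P(B_t ≥ 4.47) = 1 − Φ(4.47/√t) = 1 − Φ(4.47/√5.68) = 1 − Φ(1.8756) ≈ 0.03036. Doubling: P(τ_{4.47} ≤ 5.68) ≈ 2 · 0.03036 = 0.06072 ≈ 0.0607.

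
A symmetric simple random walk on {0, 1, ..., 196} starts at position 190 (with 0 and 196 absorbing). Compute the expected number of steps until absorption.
E[τ | X_0 = 190] = 1140

Let v_k = E[τ | X_0 = k]. Boundary: v_0 = v_196 = 0. Recurrence: v_k = 1 + (v_{k-1} + v_{k+1})/2 for 1 ≤ k ≤ 195. The particular solution to v_k − (v_{k-1} + v_{k+1})/2 = 1 is v_k = −k^2. Adding homogeneous solution A + B k and matching boundaries gives v_k = k (196 − k). Substituting k = 190: v_190 = 190 · 6 = 1140.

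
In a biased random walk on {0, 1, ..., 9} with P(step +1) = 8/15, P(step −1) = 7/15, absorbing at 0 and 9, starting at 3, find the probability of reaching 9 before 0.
P(hit 9 before 0) = (1 − (7/8)^3) / (1 − (7/8)^9) = 262144/555409

Let u_k denote P(reach 9 before 0 | start at k). Boundary: u_0 = 0, u_9 = 1. Recurrence: u_k = 8/15·u_{k+1} + 7/15·u_{k-1} for 1 ≤ k ≤ 8. Try u_k = A + B·r^k with r = q/p = (7/15)/(8/15) = 7/8. Substitution satisfies the recurrence; boundary conditions give:
  u_k = (1 − r^k) / (1 − r^N) = (1 − (7/8)^3) / (1 − (7/8)^9) = 262144/555409.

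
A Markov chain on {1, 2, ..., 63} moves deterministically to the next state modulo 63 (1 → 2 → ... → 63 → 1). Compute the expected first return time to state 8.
E[T_8 | X_0 = 8] = 63

The chain cycles deterministically, so starting at state 8 it returns in exactly 63 steps. Equivalently, the stationary distribution is uniform π_j = 1/63 for every state j, so by Kac's formula E[T_8] = 1/π_8 = 63.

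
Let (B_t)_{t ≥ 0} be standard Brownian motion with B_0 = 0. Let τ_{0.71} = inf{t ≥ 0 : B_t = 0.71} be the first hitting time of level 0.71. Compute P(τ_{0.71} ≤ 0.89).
P(τ_{0.71} ≤ 0.89) = 2(1 − Φ(0.71/√0.89)) = 2(1 − Φ(0.7526)) ≈ 0.4517

By the reflection principle for standard BM, P(τ_b ≤ t) = 2 · P(B_t ≥ b). Since B_t ~ N(0, t), P(B_t ≥ 0.71) = 1 − Φ(0.71/√t) = 1 − Φ(0.71/√0.89) = 1 − Φ(0.7526) ≈ 0.22585. Doubling: P(τ_{0.71} ≤ 0.89) ≈ 2 · 0.22585 = 0.45170 ≈ 0.4517.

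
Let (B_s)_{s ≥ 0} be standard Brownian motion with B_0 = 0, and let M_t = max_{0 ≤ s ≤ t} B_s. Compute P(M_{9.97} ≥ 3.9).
P(M_{9.97} ≥ 3.9) = 2·P(B_{9.97} ≥ 3.9) = 2(1 − Φ(3.9/√9.97)) ≈ 0.2168

By the reflection principle for Brownian motion, P(M_t ≥ a) = 2 · P(B_t ≥ a) for a ≥ 0. Since B_t ~ N(0, t), P(B_t ≥ 3.9) = 1 − Φ(3.9/√t) = 1 − Φ(3.9/√9.97) = 1 − Φ(1.2351). So
  P(M_{9.97} ≥ 3.9) = 2(1 − Φ(1.2351)) ≈ 0.2168.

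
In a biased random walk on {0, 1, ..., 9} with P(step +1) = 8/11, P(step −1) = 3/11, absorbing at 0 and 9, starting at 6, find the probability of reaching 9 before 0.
P(hit 9 before 0) = (1 − (3/8)^6) / (1 − (3/8)^9) = 275968/276697

Let u_k denote P(reach 9 before 0 | start at k). Boundary: u_0 = 0, u_9 = 1. Recurrence: u_k = 8/11·u_{k+1} + 3/11·u_{k-1} for 1 ≤ k ≤ 8. Try u_k = A + B·r^k with r = q/p = (3/11)/(8/11) = 3/8. Substitution satisfies the recurrence; boundary conditions give:
  u_k = (1 − r^k) / (1 − r^N) = (1 − (3/8)^6) / (1 − (3/8)^9) = 275968/276697.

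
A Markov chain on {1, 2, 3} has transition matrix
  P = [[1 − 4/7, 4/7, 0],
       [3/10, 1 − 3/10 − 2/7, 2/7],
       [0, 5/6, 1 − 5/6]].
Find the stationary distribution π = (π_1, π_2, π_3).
π = (147/523, 280/523, 96/523)

This is a birth-death chain on three states, which satisfies detailed balance: π_1 · P_{12} = π_2 · P_{21} and π_2 · P_{23} = π_3 · P_{32}.
From π_1 · 4/7 = π_2 · 3/10: π_2/π_1 = (4/7)/(3/10) = 40/21.
From π_2 · 2/7 = π_3 · 5/6: π_3/π_2 = (2/7)/(5/6) = 12/35.
Take π_1 proportional to 1; then unnormalized π = (1, 40/21, 32/49). Normalize by dividing by the sum 523/147:
  π = (147/523, 280/523, 96/523).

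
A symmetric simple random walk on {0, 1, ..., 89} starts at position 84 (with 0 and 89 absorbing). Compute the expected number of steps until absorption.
E[τ | X_0 = 84] = 420

Let v_k = E[τ | X_0 = k]. Boundary: v_0 = v_89 = 0. Recurrence: v_k = 1 + (v_{k-1} + v_{k+1})/2 for 1 ≤ k ≤ 88. The particular solution to v_k − (v_{k-1} + v_{k+1})/2 = 1 is v_k = −k^2. Adding homogeneous solution A + B k and matching boundaries gives v_k = k (89 − k). Substituting k = 84: v_84 = 84 · 5 = 420.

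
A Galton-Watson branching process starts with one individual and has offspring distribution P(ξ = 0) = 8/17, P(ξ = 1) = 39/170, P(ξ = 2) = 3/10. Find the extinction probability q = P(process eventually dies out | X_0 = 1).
q = 1

Mean offspring μ = 0·8/17 + 1·39/170 + 2·3/10 = 141/170 ≤ 1. For μ ≤ 1 with offspring not concentrated at 1, the Galton-Watson process goes extinct almost surely, so q = 1.
(Algebraic check: The pgf is f(s) = 8/17 + 39/170·s + 3/10·s². The extinction probability q is the smallest fixed point of f in [0, 1]. Setting s = f(s):
  3/10·s² + (39/170 − 1)·s + 8/17 = 0
  3/10·s² − (8/17 + 3/10)·s + 8/17 = 0
which factors as (s − 1)·(3/10·s − 8/17) = 0, giving roots s = 1 and s = (8/17)/(3/10) = 80/51. Since 80/51 ≥ 1, the smallest root in [0, 1] is s = 1.)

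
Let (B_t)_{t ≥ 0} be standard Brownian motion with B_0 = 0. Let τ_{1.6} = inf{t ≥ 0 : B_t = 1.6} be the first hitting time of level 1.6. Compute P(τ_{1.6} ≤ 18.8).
P(τ_{1.6} ≤ 18.8) = 2(1 − Φ(1.6/√18.8)) = 2(1 − Φ(0.3690)) ≈ 0.7121

By the reflection principle for standard BM, P(τ_b ≤ t) = 2 · P(B_t ≥ b). Since B_t ~ N(0, t), P(B_t ≥ 1.6) = 1 − Φ(1.6/√t) = 1 − Φ(1.6/√18.8) = 1 − Φ(0.3690) ≈ 0.35606. Doubling: P(τ_{1.6} ≤ 18.8) ≈ 2 · 0.35606 = 0.71212 ≈ 0.7121.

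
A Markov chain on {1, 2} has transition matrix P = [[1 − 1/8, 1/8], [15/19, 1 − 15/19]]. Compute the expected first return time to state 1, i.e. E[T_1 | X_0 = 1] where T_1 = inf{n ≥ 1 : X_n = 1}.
E[T_1 | X_0 = 1] = 1/π_1 = 139/120

For an irreducible recurrent Markov chain with stationary distribution π, E[T_i | X_0 = i] = 1/π_i (Kac's formula). Here π_1 = (15/19)/(1/8 + 15/19) = (15/19)/(139/152) = 120/139, so E[T_1 | X_0 = 1] = 1/π_1 = (1/8 + 15/19)/(15/19) = (139/152)/(15/19) = 139/120.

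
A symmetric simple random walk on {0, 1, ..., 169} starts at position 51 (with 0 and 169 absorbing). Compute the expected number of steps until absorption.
E[τ | X_0 = 51] = 6018

Let v_k = E[τ | X_0 = k]. Boundary: v_0 = v_169 = 0. Recurrence: v_k = 1 + (v_{k-1} + v_{k+1})/2 for 1 ≤ k ≤ 168. The particular solution to v_k − (v_{k-1} + v_{k+1})/2 = 1 is v_k = −k^2. Adding homogeneous solution A + B k and matching boundaries gives v_k = k (169 − k). Substituting k = 51: v_51 = 51 · 118 = 6018.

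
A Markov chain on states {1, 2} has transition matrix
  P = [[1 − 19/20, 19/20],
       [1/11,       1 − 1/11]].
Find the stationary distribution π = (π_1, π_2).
π_1 = 20/229, π_2 = 209/229

Solve πP = π with π_1 + π_2 = 1. From πP = π: π_1 · (1 − 19/20) + π_2 · 1/11 = π_1 ⇒ π_2 · 1/11 = π_1 · 19/20 ⇒ π_2/π_1 = (19/20)/(1/11) = 209/20. Together with π_1 + π_2 = 1:
  π_1 = (1/11)/(19/20 + 1/11) = (1/11)/(229/220) = 20/229,
  π_2 = (19/20)/(19/20 + 1/11) = (19/20)/(229/220) = 209/229.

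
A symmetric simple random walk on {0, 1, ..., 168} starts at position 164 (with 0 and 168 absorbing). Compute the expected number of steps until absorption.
E[τ | X_0 = 164] = 656

Let v_k = E[τ | X_0 = k]. Boundary: v_0 = v_168 = 0. Recurrence: v_k = 1 + (v_{k-1} + v_{k+1})/2 for 1 ≤ k ≤ 167. The particular solution to v_k − (v_{k-1} + v_{k+1})/2 = 1 is v_k = −k^2. Adding homogeneous solution A + B k and matching boundaries gives v_k = k (168 − k). Substituting k = 164: v_164 = 164 · 4 = 656.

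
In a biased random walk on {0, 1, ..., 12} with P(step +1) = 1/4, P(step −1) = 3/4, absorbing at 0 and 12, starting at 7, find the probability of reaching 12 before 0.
P(hit 12 before 0) = (1 − (3)^7) / (1 − (3)^12) = 1093/265720

Let u_k denote P(reach 12 before 0 | start at k). Boundary: u_0 = 0, u_12 = 1. Recurrence: u_k = 1/4·u_{k+1} + 3/4·u_{k-1} for 1 ≤ k ≤ 11. Try u_k = A + B·r^k with r = q/p = (3/4)/(1/4) = 3. Substitution satisfies the recurrence; boundary conditions give:
  u_k = (1 − r^k) / (1 − r^N) = (1 − (3)^7) / (1 − (3)^12) = 1093/265720.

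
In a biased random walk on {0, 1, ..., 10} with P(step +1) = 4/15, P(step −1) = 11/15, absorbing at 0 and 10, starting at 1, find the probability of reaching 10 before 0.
P(hit 10 before 0) = (1 − (11/4)^1) / (1 − (11/4)^10) = 262144/3705196575

Let u_k denote P(reach 10 before 0 | start at k). Boundary: u_0 = 0, u_10 = 1. Recurrence: u_k = 4/15·u_{k+1} + 11/15·u_{k-1} for 1 ≤ k ≤ 9. Try u_k = A + B·r^k with r = q/p = (11/15)/(4/15) = 11/4. Substitution satisfies the recurrence; boundary conditions give:
  u_k = (1 − r^k) / (1 − r^N) = (1 − (11/4)^1) / (1 − (11/4)^10) = 262144/3705196575.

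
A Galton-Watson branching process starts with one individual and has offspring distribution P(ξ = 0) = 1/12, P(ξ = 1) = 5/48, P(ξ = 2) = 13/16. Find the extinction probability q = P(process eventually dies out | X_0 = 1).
q = 4/39

The pgf is f(s) = 1/12 + 5/48·s + 13/16·s². The extinction probability q is the smallest fixed point of f in [0, 1]. Setting s = f(s):
  13/16·s² + (5/48 − 1)·s + 1/12 = 0
  13/16·s² − (1/12 + 13/16)·s + 1/12 = 0
which factors as (s − 1)·(13/16·s − 1/12) = 0, giving roots s = 1 and s = (1/12)/(13/16) = 4/39.
Mean offspring μ = 5/48 + 2·13/16 = 83/48 > 1 (supercritical), so q < 1. The extinction probability is the smaller root: q = (1/12)/(13/16) = 4/39.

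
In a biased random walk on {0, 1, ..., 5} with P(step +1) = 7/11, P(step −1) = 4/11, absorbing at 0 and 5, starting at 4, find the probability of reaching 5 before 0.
P(hit 5 before 0) = (1 − (4/7)^4) / (1 − (4/7)^5) = 5005/5261

Let u_k denote P(reach 5 before 0 | start at k). Boundary: u_0 = 0, u_5 = 1. Recurrence: u_k = 7/11·u_{k+1} + 4/11·u_{k-1} for 1 ≤ k ≤ 4. Try u_k = A + B·r^k with r = q/p = (4/11)/(7/11) = 4/7. Substitution satisfies the recurrence; boundary conditions give:
  u_k = (1 − r^k) / (1 − r^N) = (1 − (4/7)^4) / (1 − (4/7)^5) = 5005/5261.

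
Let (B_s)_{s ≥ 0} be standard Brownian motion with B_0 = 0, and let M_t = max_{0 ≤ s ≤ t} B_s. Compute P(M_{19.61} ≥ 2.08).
P(M_{19.61} ≥ 2.08) = 2·P(B_{19.61} ≥ 2.08) = 2(1 − Φ(2.08/√19.61)) ≈ 0.6386

By the reflection principle for Brownian motion, P(M_t ≥ a) = 2 · P(B_t ≥ a) for a ≥ 0. Since B_t ~ N(0, t), P(B_t ≥ 2.08) = 1 − Φ(2.08/√t) = 1 − Φ(2.08/√19.61) = 1 − Φ(0.4697). So
  P(M_{19.61} ≥ 2.08) = 2(1 − Φ(0.4697)) ≈ 0.6386.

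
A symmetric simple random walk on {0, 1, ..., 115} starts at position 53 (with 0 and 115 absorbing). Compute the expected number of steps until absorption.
E[τ | X_0 = 53] = 3286

Let v_k = E[τ | X_0 = k]. Boundary: v_0 = v_115 = 0. Recurrence: v_k = 1 + (v_{k-1} + v_{k+1})/2 for 1 ≤ k ≤ 114. The particular solution to v_k − (v_{k-1} + v_{k+1})/2 = 1 is v_k = −k^2. Adding homogeneous solution A + B k and matching boundaries gives v_k = k (115 − k). Substituting k = 53: v_53 = 53 · 62 = 3286.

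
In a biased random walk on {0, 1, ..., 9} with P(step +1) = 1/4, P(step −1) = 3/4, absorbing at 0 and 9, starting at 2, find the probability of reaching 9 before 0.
P(hit 9 before 0) = (1 − (3)^2) / (1 − (3)^9) = 4/9841

Let u_k denote P(reach 9 before 0 | start at k). Boundary: u_0 = 0, u_9 = 1. Recurrence: u_k = 1/4·u_{k+1} + 3/4·u_{k-1} for 1 ≤ k ≤ 8. Try u_k = A + B·r^k with r = q/p = (3/4)/(1/4) = 3. Substitution satisfies the recurrence; boundary conditions give:
  u_k = (1 − r^k) / (1 − r^N) = (1 − (3)^2) / (1 − (3)^9) = 4/9841.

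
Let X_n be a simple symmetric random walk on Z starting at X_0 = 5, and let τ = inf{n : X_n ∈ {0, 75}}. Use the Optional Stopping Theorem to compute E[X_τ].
E[X_τ] = 5

X_n is a martingale and τ is a bounded-mean stopping time (indeed τ is finite a.s. with bounded expectation since the walk is in a bounded region). By the OST, E[X_τ] = E[X_0] = 5. Equivalently: E[X_τ] = 75 · P(hit 75 first) + 0 · P(hit 0 first) = 75 · (5/75) = 5.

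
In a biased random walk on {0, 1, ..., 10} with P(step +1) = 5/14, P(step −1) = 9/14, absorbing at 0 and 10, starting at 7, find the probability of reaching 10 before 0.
P(hit 10 before 0) = (1 − (9/5)^7) / (1 − (9/5)^10) = 147026375/869254694

Let u_k denote P(reach 10 before 0 | start at k). Boundary: u_0 = 0, u_10 = 1. Recurrence: u_k = 5/14·u_{k+1} + 9/14·u_{k-1} for 1 ≤ k ≤ 9. Try u_k = A + B·r^k with r = q/p = (9/14)/(5/14) = 9/5. Substitution satisfies the recurrence; boundary conditions give:
  u_k = (1 − r^k) / (1 − r^N) = (1 − (9/5)^7) / (1 − (9/5)^10) = 147026375/869254694.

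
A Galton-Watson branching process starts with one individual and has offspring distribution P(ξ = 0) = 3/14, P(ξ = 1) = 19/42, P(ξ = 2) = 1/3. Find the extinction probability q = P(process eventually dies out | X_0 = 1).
q = 9/14

The pgf is f(s) = 3/14 + 19/42·s + 1/3·s². The extinction probability q is the smallest fixed point of f in [0, 1]. Setting s = f(s):
  1/3·s² + (19/42 − 1)·s + 3/14 = 0
  1/3·s² − (3/14 + 1/3)·s + 3/14 = 0
which factors as (s − 1)·(1/3·s − 3/14) = 0, giving roots s = 1 and s = (3/14)/(1/3) = 9/14.
Mean offspring μ = 19/42 + 2·1/3 = 47/42 > 1 (supercritical), so q < 1. The extinction probability is the smaller root: q = (3/14)/(1/3) = 9/14.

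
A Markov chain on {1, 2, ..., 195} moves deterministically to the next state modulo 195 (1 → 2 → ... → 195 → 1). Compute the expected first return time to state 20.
E[T_20 | X_0 = 20] = 195

The chain cycles deterministically, so starting at state 20 it returns in exactly 195 steps. Equivalently, the stationary distribution is uniform π_j = 1/195 for every state j, so by Kac's formula E[T_20] = 1/π_20 = 195.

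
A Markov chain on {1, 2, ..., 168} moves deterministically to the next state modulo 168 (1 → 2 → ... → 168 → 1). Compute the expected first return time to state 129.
E[T_129 | X_0 = 129] = 168

The chain cycles deterministically, so starting at state 129 it returns in exactly 168 steps. Equivalently, the stationary distribution is uniform π_j = 1/168 for every state j, so by Kac's formula E[T_129] = 1/π_129 = 168.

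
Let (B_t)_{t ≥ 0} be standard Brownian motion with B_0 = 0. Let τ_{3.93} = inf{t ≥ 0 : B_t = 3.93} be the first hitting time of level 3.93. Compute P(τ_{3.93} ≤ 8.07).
P(τ_{3.93} ≤ 8.07) = 2(1 − Φ(3.93/√8.07)) = 2(1 − Φ(1.3834)) ≈ 0.1665

By the reflection principle for standard BM, P(τ_b ≤ t) = 2 · P(B_t ≥ b). Since B_t ~ N(0, t), P(B_t ≥ 3.93) = 1 − Φ(3.93/√t) = 1 − Φ(3.93/√8.07) = 1 − Φ(1.3834) ≈ 0.08327. Doubling: P(τ_{3.93} ≤ 8.07) ≈ 2 · 0.08327 = 0.16654 ≈ 0.1665.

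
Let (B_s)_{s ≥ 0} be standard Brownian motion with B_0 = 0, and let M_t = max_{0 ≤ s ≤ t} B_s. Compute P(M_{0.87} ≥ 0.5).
P(M_{0.87} ≥ 0.5) = 2·P(B_{0.87} ≥ 0.5) = 2(1 − Φ(0.5/√0.87)) ≈ 0.5919

By the reflection principle for Brownian motion, P(M_t ≥ a) = 2 · P(B_t ≥ a) for a ≥ 0. Since B_t ~ N(0, t), P(B_t ≥ 0.5) = 1 − Φ(0.5/√t) = 1 − Φ(0.5/√0.87) = 1 − Φ(0.5361). So
  P(M_{0.87} ≥ 0.5) = 2(1 − Φ(0.5361)) ≈ 0.5919.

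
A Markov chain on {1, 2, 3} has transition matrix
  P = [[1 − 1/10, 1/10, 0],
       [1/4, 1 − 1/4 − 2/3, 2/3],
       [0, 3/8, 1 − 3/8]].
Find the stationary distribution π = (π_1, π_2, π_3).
π = (9/19, 18/95, 32/95)

This is a birth-death chain on three states, which satisfies detailed balance: π_1 · P_{12} = π_2 · P_{21} and π_2 · P_{23} = π_3 · P_{32}.
From π_1 · 1/10 = π_2 · 1/4: π_2/π_1 = (1/10)/(1/4) = 2/5.
From π_2 · 2/3 = π_3 · 3/8: π_3/π_2 = (2/3)/(3/8) = 16/9.
Take π_1 proportional to 1; then unnormalized π = (1, 2/5, 32/45). Normalize by dividing by the sum 19/9:
  π = (9/19, 18/95, 32/95).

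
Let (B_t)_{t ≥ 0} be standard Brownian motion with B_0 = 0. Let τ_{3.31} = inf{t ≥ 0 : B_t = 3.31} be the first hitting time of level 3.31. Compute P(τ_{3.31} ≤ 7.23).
P(τ_{3.31} ≤ 7.23) = 2(1 − Φ(3.31/√7.23)) = 2(1 − Φ(1.2310)) ≈ 0.2183

By the reflection principle for standard BM, P(τ_b ≤ t) = 2 · P(B_t ≥ b). Since B_t ~ N(0, t), P(B_t ≥ 3.31) = 1 − Φ(3.31/√t) = 1 − Φ(3.31/√7.23) = 1 − Φ(1.2310) ≈ 0.10916. Doubling: P(τ_{3.31} ≤ 7.23) ≈ 2 · 0.10916 = 0.21832 ≈ 0.2183.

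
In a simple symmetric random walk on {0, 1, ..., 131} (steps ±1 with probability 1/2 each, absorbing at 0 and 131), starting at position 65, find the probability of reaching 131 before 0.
P(hit 131 before 0) = 65/131

Let u_k = P(hit 131 before 0 | start at k). Then u_0 = 0, u_131 = 1, and u_k = u_{k-1}/2 + u_{k+1}/2 for 1 ≤ k ≤ 130. This harmonic recurrence is solved by u_k = k/131, giving u_65 = 65/131.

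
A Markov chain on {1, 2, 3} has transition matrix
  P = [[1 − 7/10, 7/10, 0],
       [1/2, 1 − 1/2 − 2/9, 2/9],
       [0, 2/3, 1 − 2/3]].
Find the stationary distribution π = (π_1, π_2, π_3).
π = (15/43, 21/43, 7/43)

This is a birth-death chain on three states, which satisfies detailed balance: π_1 · P_{12} = π_2 · P_{21} and π_2 · P_{23} = π_3 · P_{32}.
From π_1 · 7/10 = π_2 · 1/2: π_2/π_1 = (7/10)/(1/2) = 7/5.
From π_2 · 2/9 = π_3 · 2/3: π_3/π_2 = (2/9)/(2/3) = 1/3.
Take π_1 proportional to 1; then unnormalized π = (1, 7/5, 7/15). Normalize by dividing by the sum 43/15:
  π = (15/43, 21/43, 7/43).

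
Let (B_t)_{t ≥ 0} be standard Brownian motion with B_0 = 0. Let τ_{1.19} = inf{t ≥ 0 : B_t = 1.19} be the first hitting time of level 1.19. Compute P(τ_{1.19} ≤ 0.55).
P(τ_{1.19} ≤ 0.55) = 2(1 − Φ(1.19/√0.55)) = 2(1 − Φ(1.6046)) ≈ 0.1086

By the reflection principle for standard BM, P(τ_b ≤ t) = 2 · P(B_t ≥ b). Since B_t ~ N(0, t), P(B_t ≥ 1.19) = 1 − Φ(1.19/√t) = 1 − Φ(1.19/√0.55) = 1 − Φ(1.6046) ≈ 0.05429. Doubling: P(τ_{1.19} ≤ 0.55) ≈ 2 · 0.05429 = 0.10858 ≈ 0.1086.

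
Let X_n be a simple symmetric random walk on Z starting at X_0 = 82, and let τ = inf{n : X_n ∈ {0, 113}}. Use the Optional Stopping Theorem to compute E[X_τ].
E[X_τ] = 82

X_n is a martingale and τ is a bounded-mean stopping time (indeed τ is finite a.s. with bounded expectation since the walk is in a bounded region). By the OST, E[X_τ] = E[X_0] = 82. Equivalently: E[X_τ] = 113 · P(hit 113 first) + 0 · P(hit 0 first) = 113 · (82/113) = 82.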